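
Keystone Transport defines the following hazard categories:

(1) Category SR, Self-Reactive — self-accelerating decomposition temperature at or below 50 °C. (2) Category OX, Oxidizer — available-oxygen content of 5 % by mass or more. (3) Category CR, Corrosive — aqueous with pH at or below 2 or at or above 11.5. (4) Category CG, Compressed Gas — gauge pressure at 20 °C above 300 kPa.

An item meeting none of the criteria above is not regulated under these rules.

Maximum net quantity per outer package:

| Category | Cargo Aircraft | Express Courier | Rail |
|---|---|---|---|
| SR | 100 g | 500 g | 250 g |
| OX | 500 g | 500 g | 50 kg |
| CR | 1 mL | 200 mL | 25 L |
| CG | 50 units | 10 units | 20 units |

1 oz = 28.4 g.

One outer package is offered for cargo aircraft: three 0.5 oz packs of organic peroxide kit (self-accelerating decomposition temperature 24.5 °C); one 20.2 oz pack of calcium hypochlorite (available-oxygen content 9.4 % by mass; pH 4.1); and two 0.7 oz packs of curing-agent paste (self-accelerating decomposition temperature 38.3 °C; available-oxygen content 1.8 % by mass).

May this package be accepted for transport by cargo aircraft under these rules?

Organic peroxide kit: self-accelerating decomposition temperature 24.5 °C ≤ 50 °C → Category SR (Self-Reactive).
Calcium hypochlorite: available-oxygen content 9.4 % by mass ≥ 5 % by mass → Category OX (Oxidizer).
With self-accelerating decomposition temperature 38.3 °C (≤ 50 °C), the curing-agent paste falls in Category SR.
Category SR net quantity: (three 0.5 oz packs = 42.6 g) + (two 0.7 oz packs = 39.76 g) = 82.36 g.
That is within the Category SR cargo aircraft limit of 100 g.
Category OX quantity: one 20.2 oz pack = 573.68 g.
That exceeds the Category OX cargo aircraft limit of 500 g.

No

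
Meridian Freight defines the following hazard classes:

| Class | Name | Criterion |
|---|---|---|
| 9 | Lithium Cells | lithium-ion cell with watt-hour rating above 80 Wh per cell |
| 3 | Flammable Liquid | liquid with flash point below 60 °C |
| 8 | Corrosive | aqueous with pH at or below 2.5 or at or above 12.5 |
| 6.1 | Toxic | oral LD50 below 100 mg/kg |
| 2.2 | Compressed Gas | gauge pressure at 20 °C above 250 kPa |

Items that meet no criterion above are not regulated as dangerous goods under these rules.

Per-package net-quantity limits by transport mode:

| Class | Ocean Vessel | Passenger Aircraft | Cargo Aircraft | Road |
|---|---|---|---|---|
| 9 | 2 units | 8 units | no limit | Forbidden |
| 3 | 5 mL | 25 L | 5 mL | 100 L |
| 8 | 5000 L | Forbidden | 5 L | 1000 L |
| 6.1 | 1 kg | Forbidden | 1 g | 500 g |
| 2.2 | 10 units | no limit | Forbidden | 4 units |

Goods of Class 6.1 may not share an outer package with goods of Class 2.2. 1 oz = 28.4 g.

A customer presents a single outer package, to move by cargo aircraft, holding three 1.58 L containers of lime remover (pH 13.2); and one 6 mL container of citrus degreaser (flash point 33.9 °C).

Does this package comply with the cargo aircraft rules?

pH 13.2 meets the Class 8 criterion (Corrosive), so the lime remover is Class 8.
The citrus degreaser has flash point 33.9 °C, which is < 60 °C, so it is Class 3 (Flammable Liquid).
Class 3 quantity: 6 mL.
6 mL > 5 mL (cargo aircraft limit, Class 3) — over the limit.
Class 8 quantity: three 1.58 L containers = 4.74 L.
That is within the Class 8 cargo aircraft limit of 5 L.
The segregation rule (Class 6.1 with Class 2.2) does not apply to Class 3 with Class 8.

No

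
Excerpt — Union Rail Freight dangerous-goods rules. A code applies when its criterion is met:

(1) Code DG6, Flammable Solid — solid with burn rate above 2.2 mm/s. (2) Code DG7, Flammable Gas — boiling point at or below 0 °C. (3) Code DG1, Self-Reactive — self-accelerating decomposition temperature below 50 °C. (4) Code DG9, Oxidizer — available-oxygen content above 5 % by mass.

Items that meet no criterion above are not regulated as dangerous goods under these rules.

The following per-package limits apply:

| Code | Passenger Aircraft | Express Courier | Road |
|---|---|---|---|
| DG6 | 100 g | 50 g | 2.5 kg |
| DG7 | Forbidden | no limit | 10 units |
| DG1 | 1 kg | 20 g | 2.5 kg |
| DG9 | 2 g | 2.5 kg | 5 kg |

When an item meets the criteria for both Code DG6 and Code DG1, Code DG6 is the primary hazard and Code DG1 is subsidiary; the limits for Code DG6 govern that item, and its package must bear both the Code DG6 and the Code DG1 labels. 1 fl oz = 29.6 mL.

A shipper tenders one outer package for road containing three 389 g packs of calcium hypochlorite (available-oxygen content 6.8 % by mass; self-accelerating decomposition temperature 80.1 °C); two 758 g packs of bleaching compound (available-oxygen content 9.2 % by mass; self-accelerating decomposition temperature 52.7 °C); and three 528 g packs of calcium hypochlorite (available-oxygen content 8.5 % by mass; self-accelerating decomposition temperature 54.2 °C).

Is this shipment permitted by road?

With available-oxygen content 6.8 % by mass (> 5 % by mass), the calcium hypochlorite falls in Code DG9.
Available-oxygen content 9.2 % by mass meets the Code DG9 criterion (Oxidizer), so the bleaching compound is Code DG9.
Calcium hypochlorite: available-oxygen content 8.5 % by mass > 5 % by mass → Code DG9 (Oxidizer).
Total Code DG9: (three 389 g packs = 1.167 kg) + (two 758 g packs = 1.516 kg) + (three 528 g packs = 1.584 kg) = 4.267 kg.
4.267 kg is within the road limit of 5 kg for Code DG9.

Yes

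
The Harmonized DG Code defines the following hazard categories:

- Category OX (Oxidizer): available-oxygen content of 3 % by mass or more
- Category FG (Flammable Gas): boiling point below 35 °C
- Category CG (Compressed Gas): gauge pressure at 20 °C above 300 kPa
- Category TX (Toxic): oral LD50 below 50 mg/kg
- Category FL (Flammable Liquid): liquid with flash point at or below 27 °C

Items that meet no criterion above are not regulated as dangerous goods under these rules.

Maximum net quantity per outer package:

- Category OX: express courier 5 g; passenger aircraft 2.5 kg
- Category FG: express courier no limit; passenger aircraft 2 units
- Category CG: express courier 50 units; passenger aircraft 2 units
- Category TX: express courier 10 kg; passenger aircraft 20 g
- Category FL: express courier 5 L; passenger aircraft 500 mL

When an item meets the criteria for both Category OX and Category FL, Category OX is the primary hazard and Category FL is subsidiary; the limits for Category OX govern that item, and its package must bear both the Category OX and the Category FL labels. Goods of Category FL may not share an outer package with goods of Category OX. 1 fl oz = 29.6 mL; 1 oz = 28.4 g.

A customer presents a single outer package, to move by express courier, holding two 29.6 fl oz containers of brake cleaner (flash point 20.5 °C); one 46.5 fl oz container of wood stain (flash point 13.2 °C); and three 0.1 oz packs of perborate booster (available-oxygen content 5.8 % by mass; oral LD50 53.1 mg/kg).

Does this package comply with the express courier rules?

With flash point 20.5 °C (≤ 27 °C), the brake cleaner falls in Category FL.
The wood stain has flash point 13.2 °C, which is ≤ 27 °C, so it is Category FL (Flammable Liquid).
Perborate booster: available-oxygen content 5.8 % by mass ≥ 3 % by mass → Category OX (Oxidizer).
Category FL net quantity: (two 29.6 fl oz containers = 1752.32 mL) + (one 46.5 fl oz container = 1376.4 mL) = 3128.72 mL.
That is within the Category FL express courier limit of 5 L.
Category OX quantity: three 0.1 oz packs = 8.52 g.
8.52 g exceeds the express courier limit of 5 g for Category OX.
Category FL and Category OX may not share an outer package.

No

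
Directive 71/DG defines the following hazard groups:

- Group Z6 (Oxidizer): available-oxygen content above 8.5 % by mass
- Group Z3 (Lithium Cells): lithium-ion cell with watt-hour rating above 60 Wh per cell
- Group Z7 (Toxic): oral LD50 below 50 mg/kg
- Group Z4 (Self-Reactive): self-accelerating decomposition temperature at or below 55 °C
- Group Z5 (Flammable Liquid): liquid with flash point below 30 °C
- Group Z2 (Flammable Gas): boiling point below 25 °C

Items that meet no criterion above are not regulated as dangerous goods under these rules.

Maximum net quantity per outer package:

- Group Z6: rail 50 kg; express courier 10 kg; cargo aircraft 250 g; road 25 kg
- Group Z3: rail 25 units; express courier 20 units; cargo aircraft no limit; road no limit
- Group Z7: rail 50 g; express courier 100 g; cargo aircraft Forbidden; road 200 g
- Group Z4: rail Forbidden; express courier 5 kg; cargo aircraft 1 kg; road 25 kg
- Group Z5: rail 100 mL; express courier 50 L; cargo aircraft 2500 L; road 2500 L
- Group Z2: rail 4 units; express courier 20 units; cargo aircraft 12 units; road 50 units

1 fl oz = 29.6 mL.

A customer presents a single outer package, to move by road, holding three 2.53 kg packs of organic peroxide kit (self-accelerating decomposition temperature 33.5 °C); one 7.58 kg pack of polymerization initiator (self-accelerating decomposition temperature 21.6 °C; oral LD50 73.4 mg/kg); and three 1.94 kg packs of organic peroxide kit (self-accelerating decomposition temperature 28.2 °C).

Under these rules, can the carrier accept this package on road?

With self-accelerating decomposition temperature 33.5 °C (≤ 55 °C), the organic peroxide kit falls in Group Z4.
The polymerization initiator has self-accelerating decomposition temperature 21.6 °C, which is ≤ 55 °C, so it is Group Z4 (Self-Reactive).
Self-accelerating decomposition temperature 28.2 °C meets the Group Z4 criterion (Self-Reactive), so the organic peroxide kit is Group Z4.
Group Z4 net quantity: (three 2.53 kg packs = 7.59 kg) + 7.58 kg + (three 1.94 kg packs = 5.82 kg) = 20.99 kg.
That is within the Group Z4 road limit of 25 kg.

Yes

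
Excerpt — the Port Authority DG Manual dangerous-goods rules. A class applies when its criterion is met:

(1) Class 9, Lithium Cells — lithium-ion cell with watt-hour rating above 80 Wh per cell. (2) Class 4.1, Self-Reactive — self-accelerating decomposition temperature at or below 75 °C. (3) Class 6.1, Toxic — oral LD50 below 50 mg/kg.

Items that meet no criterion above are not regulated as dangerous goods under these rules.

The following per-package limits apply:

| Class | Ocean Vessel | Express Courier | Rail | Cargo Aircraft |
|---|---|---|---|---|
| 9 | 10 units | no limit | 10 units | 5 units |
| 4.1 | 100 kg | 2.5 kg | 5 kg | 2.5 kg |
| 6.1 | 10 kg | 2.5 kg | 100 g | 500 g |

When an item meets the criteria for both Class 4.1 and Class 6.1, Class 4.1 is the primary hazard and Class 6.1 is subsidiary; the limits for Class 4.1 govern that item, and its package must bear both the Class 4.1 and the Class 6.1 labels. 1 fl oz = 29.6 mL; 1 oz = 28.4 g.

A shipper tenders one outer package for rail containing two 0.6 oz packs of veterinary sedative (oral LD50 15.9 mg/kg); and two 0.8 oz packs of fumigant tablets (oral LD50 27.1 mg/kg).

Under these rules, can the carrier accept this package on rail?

Yes

With oral LD50 15.9 mg/kg (< 50 mg/kg), the veterinary sedative falls in Class 6.1.
The fumigant tablets have oral LD50 27.1 mg/kg, which is < 50 mg/kg, so they are Class 6.1 (Toxic).
Class 6.1 net quantity: (two 0.6 oz packs = 34.08 g) + (two 0.8 oz packs = 45.44 g) = 79.52 g.
79.52 g ≤ 100 g (rail limit, Class 6.1) — within limit.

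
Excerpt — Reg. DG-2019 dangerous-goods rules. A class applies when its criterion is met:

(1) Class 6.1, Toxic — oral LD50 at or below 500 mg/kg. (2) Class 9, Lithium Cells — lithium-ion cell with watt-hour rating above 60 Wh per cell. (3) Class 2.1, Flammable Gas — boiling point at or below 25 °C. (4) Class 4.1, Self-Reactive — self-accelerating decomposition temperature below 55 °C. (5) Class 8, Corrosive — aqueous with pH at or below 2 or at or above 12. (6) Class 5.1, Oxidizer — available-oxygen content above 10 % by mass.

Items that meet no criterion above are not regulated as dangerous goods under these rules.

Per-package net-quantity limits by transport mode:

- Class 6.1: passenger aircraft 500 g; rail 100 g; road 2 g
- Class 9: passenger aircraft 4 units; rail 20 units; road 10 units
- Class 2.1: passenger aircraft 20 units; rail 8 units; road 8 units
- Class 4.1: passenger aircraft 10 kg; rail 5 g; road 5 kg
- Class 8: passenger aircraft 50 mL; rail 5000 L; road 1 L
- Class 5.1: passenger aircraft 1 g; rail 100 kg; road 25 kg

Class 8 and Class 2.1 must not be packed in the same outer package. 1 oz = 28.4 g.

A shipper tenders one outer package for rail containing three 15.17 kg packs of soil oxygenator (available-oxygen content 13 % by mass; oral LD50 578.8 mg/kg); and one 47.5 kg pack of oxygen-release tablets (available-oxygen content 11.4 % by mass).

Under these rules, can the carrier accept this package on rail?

Yes

Available-oxygen content 13 % by mass meets the Class 5.1 criterion (Oxidizer), so the soil oxygenator is Class 5.1.
Available-oxygen content 11.4 % by mass meets the Class 5.1 criterion (Oxidizer), so the oxygen-release tablets are Class 5.1.
Class 5.1 net quantity: (three 15.17 kg packs = 45.51 kg) + 47.5 kg = 93.01 kg.
93.01 kg ≤ 100 kg (rail limit, Class 5.1) — within limit.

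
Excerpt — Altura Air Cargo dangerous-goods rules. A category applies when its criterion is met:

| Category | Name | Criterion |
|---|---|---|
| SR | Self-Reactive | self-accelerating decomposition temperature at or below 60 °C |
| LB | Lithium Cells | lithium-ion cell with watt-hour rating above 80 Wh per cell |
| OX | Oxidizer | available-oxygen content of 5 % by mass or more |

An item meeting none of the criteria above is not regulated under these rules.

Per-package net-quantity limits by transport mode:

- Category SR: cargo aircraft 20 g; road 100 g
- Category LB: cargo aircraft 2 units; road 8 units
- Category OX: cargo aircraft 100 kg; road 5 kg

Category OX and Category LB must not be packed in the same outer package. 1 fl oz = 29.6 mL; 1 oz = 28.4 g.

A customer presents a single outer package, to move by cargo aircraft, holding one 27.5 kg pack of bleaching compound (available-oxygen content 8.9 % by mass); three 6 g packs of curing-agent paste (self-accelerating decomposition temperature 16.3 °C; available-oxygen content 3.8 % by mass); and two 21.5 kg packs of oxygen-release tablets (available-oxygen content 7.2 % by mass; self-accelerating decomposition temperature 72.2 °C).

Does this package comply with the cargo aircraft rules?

Yes

Available-oxygen content 8.9 % by mass meets the Category OX criterion (Oxidizer), so the bleaching compound is Category OX.
Self-accelerating decomposition temperature 16.3 °C meets the Category SR criterion (Self-Reactive), so the curing-agent paste is Category SR.
The oxygen-release tablets have available-oxygen content 7.2 % by mass, which is ≥ 5 % by mass, so they are Category OX (Oxidizer).
Total Category OX: 27.5 kg + (two 21.5 kg packs = 43 kg) = 70.5 kg.
That is within the Category OX cargo aircraft limit of 100 kg.
Category SR quantity: three 6 g packs = 18 g.
That is within the Category SR cargo aircraft limit of 20 g.
The segregation rule (Category OX with Category LB) does not apply to Category OX with Category SR.
Every hazard category is within its cargo aircraft limit and no segregation rule is violated.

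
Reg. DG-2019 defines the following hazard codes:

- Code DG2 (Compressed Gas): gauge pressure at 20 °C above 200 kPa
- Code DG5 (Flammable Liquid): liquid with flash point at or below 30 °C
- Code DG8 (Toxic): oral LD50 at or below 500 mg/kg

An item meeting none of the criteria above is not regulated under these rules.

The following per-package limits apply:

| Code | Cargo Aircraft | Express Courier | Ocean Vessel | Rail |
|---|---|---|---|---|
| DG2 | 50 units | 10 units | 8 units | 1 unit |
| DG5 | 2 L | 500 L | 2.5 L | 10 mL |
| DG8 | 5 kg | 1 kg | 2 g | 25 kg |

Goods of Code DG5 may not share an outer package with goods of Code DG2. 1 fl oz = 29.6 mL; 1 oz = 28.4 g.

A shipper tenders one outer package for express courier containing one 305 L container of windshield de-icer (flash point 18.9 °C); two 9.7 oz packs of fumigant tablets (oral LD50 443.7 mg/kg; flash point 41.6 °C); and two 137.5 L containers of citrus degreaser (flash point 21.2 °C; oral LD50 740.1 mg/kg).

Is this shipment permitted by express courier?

No

Flash point 18.9 °C meets the Code DG5 criterion (Flammable Liquid), so the windshield de-icer is Code DG5.
Oral LD50 443.7 mg/kg meets the Code DG8 criterion (Toxic), so the fumigant tablets are Code DG8.
Citrus degreaser: flash point 21.2 °C ≤ 30 °C → Code DG5 (Flammable Liquid).
Code DG8 quantity: two 9.7 oz packs = 550.96 g.
550.96 g ≤ 1 kg (express courier limit, Code DG8) — within limit.
Total Code DG5: 305 L + (two 137.5 L containers = 275 L) = 580 L.
580 L > 500 L (express courier limit, Code DG5) — over the limit.
The segregation rule (Code DG5 with Code DG2) does not apply to Code DG8 with Code DG5.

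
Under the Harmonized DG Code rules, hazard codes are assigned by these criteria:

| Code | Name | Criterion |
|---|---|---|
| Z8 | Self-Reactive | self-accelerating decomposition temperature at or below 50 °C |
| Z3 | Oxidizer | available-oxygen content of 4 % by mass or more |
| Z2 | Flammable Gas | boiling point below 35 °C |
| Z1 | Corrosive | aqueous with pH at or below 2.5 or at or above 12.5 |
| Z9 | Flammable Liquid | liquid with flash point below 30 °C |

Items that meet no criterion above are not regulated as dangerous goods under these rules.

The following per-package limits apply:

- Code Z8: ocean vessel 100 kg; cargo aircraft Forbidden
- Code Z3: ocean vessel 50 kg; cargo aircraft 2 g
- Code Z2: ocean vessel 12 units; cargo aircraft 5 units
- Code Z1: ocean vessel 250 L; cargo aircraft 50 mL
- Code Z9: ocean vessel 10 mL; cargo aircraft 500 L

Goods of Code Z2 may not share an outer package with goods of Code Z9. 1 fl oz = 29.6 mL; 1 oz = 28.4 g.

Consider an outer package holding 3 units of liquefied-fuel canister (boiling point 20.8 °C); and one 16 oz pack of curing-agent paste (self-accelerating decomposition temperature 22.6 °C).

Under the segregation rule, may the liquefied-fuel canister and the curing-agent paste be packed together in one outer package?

Yes

With boiling point 20.8 °C (< 35 °C), the liquefied-fuel canister falls in Code Z2.
The curing-agent paste has self-accelerating decomposition temperature 22.6 °C, which is ≤ 50 °C, so it is Code Z8 (Self-Reactive).
No segregation rule bars Code Z2 with Code Z8.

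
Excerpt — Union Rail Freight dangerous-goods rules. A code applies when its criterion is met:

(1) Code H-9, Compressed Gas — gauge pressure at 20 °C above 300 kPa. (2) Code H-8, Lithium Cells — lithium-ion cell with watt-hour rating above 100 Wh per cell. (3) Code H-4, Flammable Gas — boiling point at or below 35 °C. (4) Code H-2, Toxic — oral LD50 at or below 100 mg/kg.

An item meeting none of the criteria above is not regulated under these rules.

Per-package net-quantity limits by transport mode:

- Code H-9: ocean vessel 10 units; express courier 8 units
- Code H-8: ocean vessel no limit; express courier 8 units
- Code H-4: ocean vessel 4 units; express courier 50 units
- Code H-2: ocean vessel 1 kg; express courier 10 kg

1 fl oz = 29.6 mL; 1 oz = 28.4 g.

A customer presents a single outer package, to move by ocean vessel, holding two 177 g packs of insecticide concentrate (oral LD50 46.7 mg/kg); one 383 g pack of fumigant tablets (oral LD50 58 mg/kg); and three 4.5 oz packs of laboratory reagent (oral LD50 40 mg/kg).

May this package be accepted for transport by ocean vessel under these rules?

Oral LD50 46.7 mg/kg meets the Code H-2 criterion (Toxic), so the insecticide concentrate is Code H-2.
With oral LD50 58 mg/kg (≤ 100 mg/kg), the fumigant tablets fall in Code H-2.
With oral LD50 40 mg/kg (≤ 100 mg/kg), the laboratory reagent falls in Code H-2.
Total Code H-2: (two 177 g packs = 354 g) + 383 g + (three 4.5 oz packs = 383.4 g) = 1120.4 g.
1120.4 g > 1 kg (ocean vessel limit, Code H-2) — over the limit.

No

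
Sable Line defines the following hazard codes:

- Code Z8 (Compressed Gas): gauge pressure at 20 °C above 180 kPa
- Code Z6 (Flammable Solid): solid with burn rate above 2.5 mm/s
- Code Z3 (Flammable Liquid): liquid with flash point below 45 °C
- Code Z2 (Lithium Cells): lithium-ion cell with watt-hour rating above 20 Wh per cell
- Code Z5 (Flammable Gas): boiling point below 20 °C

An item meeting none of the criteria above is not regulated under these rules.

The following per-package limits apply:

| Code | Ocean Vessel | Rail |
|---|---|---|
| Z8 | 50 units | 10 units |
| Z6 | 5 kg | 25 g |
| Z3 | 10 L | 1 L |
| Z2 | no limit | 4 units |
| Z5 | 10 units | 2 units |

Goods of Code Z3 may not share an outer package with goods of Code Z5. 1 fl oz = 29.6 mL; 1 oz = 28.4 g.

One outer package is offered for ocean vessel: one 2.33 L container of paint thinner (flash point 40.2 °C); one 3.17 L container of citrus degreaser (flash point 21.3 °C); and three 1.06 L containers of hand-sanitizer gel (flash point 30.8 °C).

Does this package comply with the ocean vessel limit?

Yes

Flash point 40.2 °C meets the Code Z3 criterion (Flammable Liquid), so the paint thinner is Code Z3.
Citrus degreaser: flash point 21.3 °C < 45 °C → Code Z3 (Flammable Liquid).
Hand-sanitizer gel: flash point 30.8 °C < 45 °C → Code Z3 (Flammable Liquid).
Total Code Z3: 2.33 L + 3.17 L + (three 1.06 L containers = 3.18 L) = 8.68 L.
8.68 L ≤ 10 L (ocean vessel limit, Code Z3) — within limit.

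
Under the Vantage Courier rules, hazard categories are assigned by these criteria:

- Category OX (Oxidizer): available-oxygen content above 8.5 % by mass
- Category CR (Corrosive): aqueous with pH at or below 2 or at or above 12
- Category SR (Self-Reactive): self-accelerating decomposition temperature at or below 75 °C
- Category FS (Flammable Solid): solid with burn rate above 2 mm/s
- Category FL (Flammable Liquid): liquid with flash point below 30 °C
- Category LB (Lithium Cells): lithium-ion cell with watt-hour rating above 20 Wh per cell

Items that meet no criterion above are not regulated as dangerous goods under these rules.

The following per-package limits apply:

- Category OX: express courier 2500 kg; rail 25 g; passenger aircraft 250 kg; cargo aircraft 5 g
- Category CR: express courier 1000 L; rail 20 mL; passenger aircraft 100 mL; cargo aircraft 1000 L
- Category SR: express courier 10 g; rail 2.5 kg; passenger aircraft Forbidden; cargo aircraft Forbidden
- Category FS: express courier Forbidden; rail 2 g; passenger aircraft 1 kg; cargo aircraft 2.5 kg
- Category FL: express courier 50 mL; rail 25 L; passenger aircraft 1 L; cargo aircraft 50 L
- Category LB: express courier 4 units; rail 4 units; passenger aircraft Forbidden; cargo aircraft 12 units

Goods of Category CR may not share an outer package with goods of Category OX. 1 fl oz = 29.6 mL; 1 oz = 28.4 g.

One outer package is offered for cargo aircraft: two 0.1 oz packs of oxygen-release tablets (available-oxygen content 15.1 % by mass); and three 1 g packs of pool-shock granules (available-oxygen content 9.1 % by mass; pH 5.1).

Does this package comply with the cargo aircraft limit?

No

Oxygen-release tablets: available-oxygen content 15.1 % by mass > 8.5 % by mass → Category OX (Oxidizer).
Available-oxygen content 9.1 % by mass meets the Category OX criterion (Oxidizer), so the pool-shock granules are Category OX.
Total Category OX: (two 0.1 oz packs = 5.68 g) + (three 1 g packs = 3 g) = 8.68 g.
8.68 g > 5 g (cargo aircraft limit, Category OX) — over the limit.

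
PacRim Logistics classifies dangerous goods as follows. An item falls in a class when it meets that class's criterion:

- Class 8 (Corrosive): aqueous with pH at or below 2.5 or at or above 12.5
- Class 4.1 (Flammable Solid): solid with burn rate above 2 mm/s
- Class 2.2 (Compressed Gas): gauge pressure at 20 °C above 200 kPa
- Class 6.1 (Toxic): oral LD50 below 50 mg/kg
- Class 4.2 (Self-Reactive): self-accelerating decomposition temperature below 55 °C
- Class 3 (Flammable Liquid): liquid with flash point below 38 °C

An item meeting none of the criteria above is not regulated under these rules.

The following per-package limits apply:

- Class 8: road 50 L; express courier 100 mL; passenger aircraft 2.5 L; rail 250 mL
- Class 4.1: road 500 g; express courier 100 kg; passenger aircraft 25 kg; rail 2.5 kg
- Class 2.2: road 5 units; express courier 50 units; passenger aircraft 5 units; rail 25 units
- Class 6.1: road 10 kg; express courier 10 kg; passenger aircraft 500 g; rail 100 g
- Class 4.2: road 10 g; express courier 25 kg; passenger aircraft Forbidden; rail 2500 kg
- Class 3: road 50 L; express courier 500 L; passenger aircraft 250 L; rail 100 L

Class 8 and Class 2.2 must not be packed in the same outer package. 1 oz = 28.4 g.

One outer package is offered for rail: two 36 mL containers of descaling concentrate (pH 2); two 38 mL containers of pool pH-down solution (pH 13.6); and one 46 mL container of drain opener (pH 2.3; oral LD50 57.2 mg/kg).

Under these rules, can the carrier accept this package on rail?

The descaling concentrate has pH 2, which is ≤ 2.5, so it is Class 8 (Corrosive).
Pool pH-down solution: pH 13.6 ≥ 12.5 → Class 8 (Corrosive).
With pH 2.3 (≤ 2.5), the drain opener falls in Class 8.
Total Class 8: (two 36 mL containers = 72 mL) + (two 38 mL containers = 76 mL) + 46 mL = 194 mL.
194 mL is within the rail limit of 250 mL for Class 8.

Yes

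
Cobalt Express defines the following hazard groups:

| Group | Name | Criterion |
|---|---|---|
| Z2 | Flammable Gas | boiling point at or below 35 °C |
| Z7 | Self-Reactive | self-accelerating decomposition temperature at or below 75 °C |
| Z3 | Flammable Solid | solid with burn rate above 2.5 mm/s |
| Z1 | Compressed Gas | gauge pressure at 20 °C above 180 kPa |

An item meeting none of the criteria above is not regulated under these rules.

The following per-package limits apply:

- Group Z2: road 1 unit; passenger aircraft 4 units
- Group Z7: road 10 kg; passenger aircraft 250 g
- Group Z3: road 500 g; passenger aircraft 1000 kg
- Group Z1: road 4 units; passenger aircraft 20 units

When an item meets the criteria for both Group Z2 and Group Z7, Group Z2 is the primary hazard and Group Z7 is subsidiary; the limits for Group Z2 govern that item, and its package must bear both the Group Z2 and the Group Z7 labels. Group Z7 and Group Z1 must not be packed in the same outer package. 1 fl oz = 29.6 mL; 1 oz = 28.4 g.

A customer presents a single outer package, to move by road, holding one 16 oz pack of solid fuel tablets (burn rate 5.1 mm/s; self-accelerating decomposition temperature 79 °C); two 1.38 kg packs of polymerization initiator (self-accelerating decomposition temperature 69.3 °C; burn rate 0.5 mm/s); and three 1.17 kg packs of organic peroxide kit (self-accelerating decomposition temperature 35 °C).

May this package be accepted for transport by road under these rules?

Yes

The solid fuel tablets have burn rate 5.1 mm/s, which is > 2.5 mm/s, so they are Group Z3 (Flammable Solid).
The polymerization initiator has self-accelerating decomposition temperature 69.3 °C, which is ≤ 75 °C, so it is Group Z7 (Self-Reactive).
The organic peroxide kit has self-accelerating decomposition temperature 35 °C, which is ≤ 75 °C, so it is Group Z7 (Self-Reactive).
Total Group Z7: (two 1.38 kg packs = 2.76 kg) + (three 1.17 kg packs = 3.51 kg) = 6.27 kg.
6.27 kg is within the road limit of 10 kg for Group Z7.
Group Z3 quantity: one 16 oz pack = 454.4 g.
That is within the Group Z3 road limit of 500 g.
The segregation rule (Group Z7 with Group Z1) does not apply to Group Z7 with Group Z3.
Every hazard group is within its road limit and no segregation rule is violated.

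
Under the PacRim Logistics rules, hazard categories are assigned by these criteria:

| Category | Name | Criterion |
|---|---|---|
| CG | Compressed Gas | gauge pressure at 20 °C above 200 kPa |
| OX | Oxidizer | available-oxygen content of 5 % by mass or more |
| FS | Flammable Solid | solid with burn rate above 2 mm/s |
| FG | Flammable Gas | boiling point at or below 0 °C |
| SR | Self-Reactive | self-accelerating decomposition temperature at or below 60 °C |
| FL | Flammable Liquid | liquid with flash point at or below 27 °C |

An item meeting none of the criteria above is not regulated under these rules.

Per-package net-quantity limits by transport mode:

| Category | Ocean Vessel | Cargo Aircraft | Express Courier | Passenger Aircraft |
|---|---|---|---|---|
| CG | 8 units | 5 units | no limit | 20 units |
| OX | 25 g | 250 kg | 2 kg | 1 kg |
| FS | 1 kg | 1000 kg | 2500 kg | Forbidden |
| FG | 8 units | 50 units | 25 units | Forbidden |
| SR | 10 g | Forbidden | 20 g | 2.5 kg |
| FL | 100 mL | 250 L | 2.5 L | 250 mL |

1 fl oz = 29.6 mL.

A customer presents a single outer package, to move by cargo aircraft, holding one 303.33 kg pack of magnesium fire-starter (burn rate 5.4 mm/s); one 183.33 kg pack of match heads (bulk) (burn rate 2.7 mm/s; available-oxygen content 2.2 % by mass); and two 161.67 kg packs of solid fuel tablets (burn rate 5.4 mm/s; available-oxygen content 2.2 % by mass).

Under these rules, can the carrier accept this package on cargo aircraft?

Yes

Magnesium fire-starter: burn rate 5.4 mm/s > 2 mm/s → Category FS (Flammable Solid).
With burn rate 2.7 mm/s (> 2 mm/s), the match heads (bulk) fall in Category FS.
Burn rate 5.4 mm/s meets the Category FS criterion (Flammable Solid), so the solid fuel tablets are Category FS.
Total Category FS: 303.33 kg + 183.33 kg + (two 161.67 kg packs = 323.34 kg) = 810 kg.
810 kg ≤ 1000 kg (cargo aircraft limit, Category FS) — within limit.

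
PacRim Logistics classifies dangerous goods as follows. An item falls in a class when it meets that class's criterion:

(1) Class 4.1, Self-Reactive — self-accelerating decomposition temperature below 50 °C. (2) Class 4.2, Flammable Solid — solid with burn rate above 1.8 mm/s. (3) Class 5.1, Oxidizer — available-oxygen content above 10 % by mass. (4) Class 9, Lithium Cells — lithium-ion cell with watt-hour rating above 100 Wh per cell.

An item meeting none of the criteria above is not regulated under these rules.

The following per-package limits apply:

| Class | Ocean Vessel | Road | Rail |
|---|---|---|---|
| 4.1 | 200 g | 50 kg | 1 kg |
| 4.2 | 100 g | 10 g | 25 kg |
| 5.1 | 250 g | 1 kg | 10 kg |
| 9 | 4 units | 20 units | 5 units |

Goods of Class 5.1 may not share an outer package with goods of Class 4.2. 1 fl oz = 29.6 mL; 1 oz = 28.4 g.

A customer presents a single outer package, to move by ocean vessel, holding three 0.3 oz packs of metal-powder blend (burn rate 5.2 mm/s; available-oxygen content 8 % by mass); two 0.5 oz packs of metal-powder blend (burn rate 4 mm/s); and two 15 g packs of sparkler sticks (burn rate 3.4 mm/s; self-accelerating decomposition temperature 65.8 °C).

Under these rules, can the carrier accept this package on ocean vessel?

With burn rate 5.2 mm/s (> 1.8 mm/s), the metal-powder blend falls in Class 4.2.
Burn rate 4 mm/s meets the Class 4.2 criterion (Flammable Solid), so the metal-powder blend is Class 4.2.
The sparkler sticks have burn rate 3.4 mm/s, which is > 1.8 mm/s, so they are Class 4.2 (Flammable Solid).
Total Class 4.2: (three 0.3 oz packs = 25.56 g) + (two 0.5 oz packs = 28.4 g) + (two 15 g packs = 30 g) = 83.96 g.
That is within the Class 4.2 ocean vessel limit of 100 g.

Yes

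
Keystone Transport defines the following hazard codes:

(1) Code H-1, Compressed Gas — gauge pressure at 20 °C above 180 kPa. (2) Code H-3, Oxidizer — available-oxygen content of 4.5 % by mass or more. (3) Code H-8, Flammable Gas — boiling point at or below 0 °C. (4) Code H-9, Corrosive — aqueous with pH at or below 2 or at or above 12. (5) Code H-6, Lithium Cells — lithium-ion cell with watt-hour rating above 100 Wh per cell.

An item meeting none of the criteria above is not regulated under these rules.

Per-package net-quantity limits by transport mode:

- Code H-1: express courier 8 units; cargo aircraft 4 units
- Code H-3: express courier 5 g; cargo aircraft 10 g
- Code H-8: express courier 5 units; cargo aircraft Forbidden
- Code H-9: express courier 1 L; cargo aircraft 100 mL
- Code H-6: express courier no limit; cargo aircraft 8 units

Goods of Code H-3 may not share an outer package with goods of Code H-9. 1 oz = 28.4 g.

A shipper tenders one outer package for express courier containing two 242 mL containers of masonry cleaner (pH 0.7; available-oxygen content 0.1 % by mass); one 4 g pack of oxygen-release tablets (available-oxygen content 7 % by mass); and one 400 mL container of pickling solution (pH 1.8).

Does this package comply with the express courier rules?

With pH 0.7 (≤ 2), the masonry cleaner falls in Code H-9.
With available-oxygen content 7 % by mass (≥ 4.5 % by mass), the oxygen-release tablets fall in Code H-3.
The pickling solution has pH 1.8, which is ≤ 2, so it is Code H-9 (Corrosive).
Code H-3 quantity: 4 g.
That is within the Code H-3 express courier limit of 5 g.
Total Code H-9: (two 242 mL containers = 484 mL) + 400 mL = 884 mL.
884 mL is within the express courier limit of 1 L for Code H-9.
Code H-3 and Code H-9 may not share an outer package.

No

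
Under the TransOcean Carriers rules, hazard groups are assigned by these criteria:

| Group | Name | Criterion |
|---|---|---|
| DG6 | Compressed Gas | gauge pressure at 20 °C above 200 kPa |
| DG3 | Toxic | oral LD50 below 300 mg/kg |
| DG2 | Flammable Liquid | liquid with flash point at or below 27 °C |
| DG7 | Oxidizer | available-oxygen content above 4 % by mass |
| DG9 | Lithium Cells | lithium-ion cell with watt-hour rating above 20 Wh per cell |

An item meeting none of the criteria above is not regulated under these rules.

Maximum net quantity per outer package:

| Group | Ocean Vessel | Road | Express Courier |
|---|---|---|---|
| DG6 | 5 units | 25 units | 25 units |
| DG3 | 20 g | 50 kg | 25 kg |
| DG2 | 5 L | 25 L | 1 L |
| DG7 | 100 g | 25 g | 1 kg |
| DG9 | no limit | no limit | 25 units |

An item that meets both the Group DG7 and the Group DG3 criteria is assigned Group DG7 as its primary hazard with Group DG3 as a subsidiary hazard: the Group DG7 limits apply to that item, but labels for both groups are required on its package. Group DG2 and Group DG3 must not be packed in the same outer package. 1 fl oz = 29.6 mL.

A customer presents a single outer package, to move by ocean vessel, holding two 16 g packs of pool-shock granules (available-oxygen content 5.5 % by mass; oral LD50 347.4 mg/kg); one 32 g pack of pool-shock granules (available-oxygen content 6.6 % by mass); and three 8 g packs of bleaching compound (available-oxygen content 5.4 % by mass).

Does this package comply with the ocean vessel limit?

With available-oxygen content 5.5 % by mass (> 4 % by mass), the pool-shock granules fall in Group DG7.
The pool-shock granules have available-oxygen content 6.6 % by mass, which is > 4 % by mass, so they are Group DG7 (Oxidizer).
The bleaching compound has available-oxygen content 5.4 % by mass, which is > 4 % by mass, so it is Group DG7 (Oxidizer).
Group DG7 net quantity: (two 16 g packs = 32 g) + 32 g + (three 8 g packs = 24 g) = 88 g.
88 g ≤ 100 g (ocean vessel limit, Group DG7) — within limit.

Yes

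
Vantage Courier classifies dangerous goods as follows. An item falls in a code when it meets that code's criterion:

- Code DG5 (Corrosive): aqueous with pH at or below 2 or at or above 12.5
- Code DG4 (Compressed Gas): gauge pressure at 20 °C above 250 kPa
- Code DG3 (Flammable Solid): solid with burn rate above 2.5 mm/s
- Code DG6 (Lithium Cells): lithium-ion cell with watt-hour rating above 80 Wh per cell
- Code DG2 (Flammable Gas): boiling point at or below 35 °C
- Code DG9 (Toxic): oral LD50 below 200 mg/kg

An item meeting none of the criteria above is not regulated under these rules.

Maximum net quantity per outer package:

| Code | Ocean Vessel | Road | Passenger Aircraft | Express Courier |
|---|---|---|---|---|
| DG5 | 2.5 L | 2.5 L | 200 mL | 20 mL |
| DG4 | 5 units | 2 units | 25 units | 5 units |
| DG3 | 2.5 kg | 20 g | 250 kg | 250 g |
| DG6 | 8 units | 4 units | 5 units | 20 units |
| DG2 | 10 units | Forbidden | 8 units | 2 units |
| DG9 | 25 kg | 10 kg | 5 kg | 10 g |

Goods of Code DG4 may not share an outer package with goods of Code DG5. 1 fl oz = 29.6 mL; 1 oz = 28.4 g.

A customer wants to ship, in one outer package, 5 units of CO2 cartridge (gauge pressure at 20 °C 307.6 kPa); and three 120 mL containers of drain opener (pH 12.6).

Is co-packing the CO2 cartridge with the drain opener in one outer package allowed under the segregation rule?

CO2 cartridge: gauge pressure at 20 °C 307.6 kPa > 250 kPa → Code DG4 (Compressed Gas).
With pH 12.6 (≥ 12.5), the drain opener falls in Code DG5.
Code DG4 and Code DG5 may not share an outer package.

No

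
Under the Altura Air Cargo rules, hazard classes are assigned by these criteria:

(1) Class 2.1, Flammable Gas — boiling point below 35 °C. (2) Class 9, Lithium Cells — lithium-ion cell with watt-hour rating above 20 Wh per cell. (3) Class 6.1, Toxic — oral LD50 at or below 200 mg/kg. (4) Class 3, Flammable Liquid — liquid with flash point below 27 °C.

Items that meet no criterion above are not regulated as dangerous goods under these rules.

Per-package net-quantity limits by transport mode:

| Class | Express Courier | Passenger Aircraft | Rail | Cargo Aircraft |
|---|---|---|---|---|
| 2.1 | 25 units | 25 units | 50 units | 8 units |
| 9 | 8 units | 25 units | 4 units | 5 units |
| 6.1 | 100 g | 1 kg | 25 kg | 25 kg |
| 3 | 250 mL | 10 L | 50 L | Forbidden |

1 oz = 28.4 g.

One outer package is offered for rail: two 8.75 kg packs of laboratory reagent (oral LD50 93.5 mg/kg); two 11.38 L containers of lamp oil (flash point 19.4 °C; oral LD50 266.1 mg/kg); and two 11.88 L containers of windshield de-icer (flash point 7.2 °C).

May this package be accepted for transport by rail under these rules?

Yes

The laboratory reagent has oral LD50 93.5 mg/kg, which is ≤ 200 mg/kg, so it is Class 6.1 (Toxic).
The lamp oil has flash point 19.4 °C, which is < 27 °C, so it is Class 3 (Flammable Liquid).
With flash point 7.2 °C (< 27 °C), the windshield de-icer falls in Class 3.
Total Class 3: (two 11.38 L containers = 22.76 L) + (two 11.88 L containers = 23.76 L) = 46.52 L.
That is within the Class 3 rail limit of 50 L.
Class 6.1 quantity: two 8.75 kg packs = 17.5 kg.
17.5 kg is within the rail limit of 25 kg for Class 6.1.
Every hazard class is within its rail limit and no segregation rule is violated.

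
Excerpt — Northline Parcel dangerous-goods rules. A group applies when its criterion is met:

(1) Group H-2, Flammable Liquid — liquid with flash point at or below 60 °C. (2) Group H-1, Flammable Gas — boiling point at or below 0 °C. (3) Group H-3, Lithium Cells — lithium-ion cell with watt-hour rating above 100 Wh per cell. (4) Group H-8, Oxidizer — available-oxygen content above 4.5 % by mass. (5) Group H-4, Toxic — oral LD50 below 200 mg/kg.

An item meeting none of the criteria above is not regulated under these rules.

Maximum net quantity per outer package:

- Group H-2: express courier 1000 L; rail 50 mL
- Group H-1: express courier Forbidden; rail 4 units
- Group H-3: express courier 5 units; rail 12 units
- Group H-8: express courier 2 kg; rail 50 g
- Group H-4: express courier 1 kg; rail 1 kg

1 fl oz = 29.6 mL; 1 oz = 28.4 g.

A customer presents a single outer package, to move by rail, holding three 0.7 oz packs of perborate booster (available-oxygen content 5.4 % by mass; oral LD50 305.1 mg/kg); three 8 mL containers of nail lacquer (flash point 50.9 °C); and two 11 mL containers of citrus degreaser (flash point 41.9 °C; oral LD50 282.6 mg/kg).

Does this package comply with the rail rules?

No

The perborate booster has available-oxygen content 5.4 % by mass, which is > 4.5 % by mass, so it is Group H-8 (Oxidizer).
The nail lacquer has flash point 50.9 °C, which is ≤ 60 °C, so it is Group H-2 (Flammable Liquid).
Citrus degreaser: flash point 41.9 °C ≤ 60 °C → Group H-2 (Flammable Liquid).
Group H-8 quantity: three 0.7 oz packs = 59.64 g.
59.64 g > 50 g (rail limit, Group H-8) — over the limit.
Group H-2 net quantity: (three 8 mL containers = 24 mL) + (two 11 mL containers = 22 mL) = 46 mL.
That is within the Group H-2 rail limit of 50 mL.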